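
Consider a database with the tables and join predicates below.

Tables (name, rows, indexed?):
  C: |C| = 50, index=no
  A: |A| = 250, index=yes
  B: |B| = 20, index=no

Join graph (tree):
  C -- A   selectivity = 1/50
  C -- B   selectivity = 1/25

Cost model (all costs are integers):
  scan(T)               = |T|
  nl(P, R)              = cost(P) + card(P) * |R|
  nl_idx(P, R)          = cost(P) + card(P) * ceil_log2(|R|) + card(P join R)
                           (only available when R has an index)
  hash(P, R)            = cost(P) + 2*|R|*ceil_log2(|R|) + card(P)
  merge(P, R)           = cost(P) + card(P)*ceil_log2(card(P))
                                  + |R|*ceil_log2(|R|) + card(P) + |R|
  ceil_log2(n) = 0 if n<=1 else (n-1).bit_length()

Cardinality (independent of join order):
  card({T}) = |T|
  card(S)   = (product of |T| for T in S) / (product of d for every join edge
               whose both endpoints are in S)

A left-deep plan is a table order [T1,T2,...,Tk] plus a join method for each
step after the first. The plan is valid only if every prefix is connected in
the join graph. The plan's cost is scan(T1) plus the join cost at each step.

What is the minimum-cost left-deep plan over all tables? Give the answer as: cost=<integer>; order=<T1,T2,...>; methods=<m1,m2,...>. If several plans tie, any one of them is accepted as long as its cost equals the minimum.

Selinger DP (subsets sized 1..n):
  {C}: scan cost=50, card=50
  {A}: scan cost=250, card=250
  {B}: scan cost=20, card=20
  {AC}: card=250; try (A,nl_idx)→700, (C,hash)→1100, (A,merge)→2650, (C,merge)→2850, (A,hash)→4100, (A,nl)→12550 …(+1); best=700 via (A,nl_idx)
  {BC}: card=40; try (B,hash)→300, (C,merge)→490, (B,merge)→520, (C,hash)→640, (C,nl)→1020, (B,nl)→1050; best=300 via (B,hash)
  {ABC}: card=200; try (A,nl_idx)→820, (B,hash)→1150, (A,merge)→2830, (B,merge)→3070, (A,hash)→4340, (B,nl)→5700 …(+1); best=820 via (A,nl_idx)

cost=820; order=C,B,A; methods=hash,nl_idx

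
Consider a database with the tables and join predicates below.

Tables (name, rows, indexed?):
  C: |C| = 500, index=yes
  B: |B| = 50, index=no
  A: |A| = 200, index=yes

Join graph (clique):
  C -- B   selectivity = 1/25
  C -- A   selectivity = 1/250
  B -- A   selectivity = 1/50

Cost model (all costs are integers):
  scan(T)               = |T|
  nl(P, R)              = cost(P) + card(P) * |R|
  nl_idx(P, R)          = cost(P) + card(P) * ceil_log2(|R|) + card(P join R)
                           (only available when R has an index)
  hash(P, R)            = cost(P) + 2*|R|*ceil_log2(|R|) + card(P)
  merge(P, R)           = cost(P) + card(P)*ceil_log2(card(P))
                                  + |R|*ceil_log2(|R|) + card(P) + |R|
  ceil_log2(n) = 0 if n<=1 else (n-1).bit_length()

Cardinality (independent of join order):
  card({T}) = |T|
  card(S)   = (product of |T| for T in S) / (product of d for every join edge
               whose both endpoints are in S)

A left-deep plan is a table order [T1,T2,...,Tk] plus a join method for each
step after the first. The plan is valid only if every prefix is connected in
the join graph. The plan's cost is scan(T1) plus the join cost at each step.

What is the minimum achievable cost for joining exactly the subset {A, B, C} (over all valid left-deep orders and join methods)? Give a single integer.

Selinger DP over subsets of {A,B,C}:
  {C}: scan cost=500, card=500
  {B}: scan cost=50, card=50
  {A}: scan cost=200, card=200
  {BC}: card=1000; try (C,nl_idx)→1500, (B,hash)→1600, (C,merge)→5400, (B,merge)→5850, (C,hash)→9100, (C,nl)→25050 …(+1); best=1500 via (C,nl_idx)
  {AC}: card=400; try (C,nl_idx)→2400, (A,hash)→4200, (A,nl_idx)→4900, (C,merge)→7000, (A,merge)→7300, (C,hash)→9400 …(+2); best=2400 via (C,nl_idx)
  {AB}: card=200; try (A,nl_idx)→650, (B,hash)→1000, (A,merge)→2200, (B,merge)→2350, (A,hash)→3300, (A,nl)→10050 …(+1); best=650 via (A,nl_idx)
  {ABC}: card=16; try (C,nl_idx)→2466, (B,hash)→3400, (A,hash)→5700, (B,merge)→6750, (C,merge)→7450, (A,nl_idx)→9516 …(+5); best=2466 via (C,nl_idx)

2466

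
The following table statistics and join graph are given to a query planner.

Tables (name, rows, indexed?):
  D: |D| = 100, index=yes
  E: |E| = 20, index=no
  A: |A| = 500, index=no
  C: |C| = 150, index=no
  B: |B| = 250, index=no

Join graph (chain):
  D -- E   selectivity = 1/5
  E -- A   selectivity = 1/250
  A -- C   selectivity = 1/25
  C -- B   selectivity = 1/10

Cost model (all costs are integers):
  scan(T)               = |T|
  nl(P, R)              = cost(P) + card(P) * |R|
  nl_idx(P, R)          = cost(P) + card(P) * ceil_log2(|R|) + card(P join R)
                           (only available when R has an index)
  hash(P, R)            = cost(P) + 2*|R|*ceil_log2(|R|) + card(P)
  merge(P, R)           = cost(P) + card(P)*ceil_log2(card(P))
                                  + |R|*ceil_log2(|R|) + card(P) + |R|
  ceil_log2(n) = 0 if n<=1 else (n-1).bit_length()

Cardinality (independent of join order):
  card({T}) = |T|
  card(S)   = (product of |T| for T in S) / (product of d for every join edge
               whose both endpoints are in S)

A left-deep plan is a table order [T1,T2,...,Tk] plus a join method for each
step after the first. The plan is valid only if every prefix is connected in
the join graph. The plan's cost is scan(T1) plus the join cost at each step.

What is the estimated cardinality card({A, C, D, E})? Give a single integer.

4800

Tables in S: A(500), C(150), D(100), E(20)
Edges inside S: D-E(d=5), E-A(d=250), A-C(d=25)
numerator = 500 * 150 * 100 * 20 = 150000000
denominator = 5 * 250 * 25 = 31250
card(S) = 150000000 / 31250 = 4800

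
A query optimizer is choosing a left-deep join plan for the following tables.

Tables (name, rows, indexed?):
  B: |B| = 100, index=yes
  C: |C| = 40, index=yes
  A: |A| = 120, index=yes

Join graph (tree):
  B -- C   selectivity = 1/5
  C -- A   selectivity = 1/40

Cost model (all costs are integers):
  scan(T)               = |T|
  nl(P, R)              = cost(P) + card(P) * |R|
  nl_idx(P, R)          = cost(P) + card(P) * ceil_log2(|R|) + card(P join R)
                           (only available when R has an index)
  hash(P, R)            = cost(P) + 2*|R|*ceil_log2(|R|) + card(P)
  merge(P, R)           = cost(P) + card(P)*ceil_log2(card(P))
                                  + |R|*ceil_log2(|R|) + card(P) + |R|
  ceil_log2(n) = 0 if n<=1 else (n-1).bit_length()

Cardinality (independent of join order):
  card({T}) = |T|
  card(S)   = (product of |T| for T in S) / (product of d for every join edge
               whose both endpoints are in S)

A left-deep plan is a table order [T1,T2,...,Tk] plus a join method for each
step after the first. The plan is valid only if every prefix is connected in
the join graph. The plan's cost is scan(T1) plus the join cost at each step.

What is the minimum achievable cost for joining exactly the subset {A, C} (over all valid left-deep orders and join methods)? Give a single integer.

Selinger DP over subsets of {A,C}:
  {C}: scan cost=40, card=40
  {A}: scan cost=120, card=120
  {AC}: card=120; try (A,nl_idx)→440, (C,hash)→720, (C,nl_idx)→960, (A,merge)→1280, (C,merge)→1360, (A,hash)→1760 …(+2); best=440 via (A,nl_idx)

440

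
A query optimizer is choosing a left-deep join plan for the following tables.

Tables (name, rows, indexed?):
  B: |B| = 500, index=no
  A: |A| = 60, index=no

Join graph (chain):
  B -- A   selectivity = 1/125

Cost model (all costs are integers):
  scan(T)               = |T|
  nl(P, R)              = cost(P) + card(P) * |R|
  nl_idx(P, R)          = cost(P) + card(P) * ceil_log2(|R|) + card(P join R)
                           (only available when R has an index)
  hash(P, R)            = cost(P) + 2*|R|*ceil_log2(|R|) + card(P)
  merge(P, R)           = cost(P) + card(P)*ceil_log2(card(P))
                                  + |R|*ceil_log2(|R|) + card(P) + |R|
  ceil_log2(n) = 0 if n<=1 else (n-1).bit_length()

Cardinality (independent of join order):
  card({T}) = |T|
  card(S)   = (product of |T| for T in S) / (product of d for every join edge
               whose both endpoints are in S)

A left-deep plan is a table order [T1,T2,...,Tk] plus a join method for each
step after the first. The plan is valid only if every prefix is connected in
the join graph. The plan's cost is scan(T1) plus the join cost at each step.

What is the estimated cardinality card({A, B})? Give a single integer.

240

Tables in S: A(60), B(500)
Edges inside S: B-A(d=125)
numerator = 60 * 500 = 30000
denominator = 125 = 125
card(S) = 30000 / 125 = 240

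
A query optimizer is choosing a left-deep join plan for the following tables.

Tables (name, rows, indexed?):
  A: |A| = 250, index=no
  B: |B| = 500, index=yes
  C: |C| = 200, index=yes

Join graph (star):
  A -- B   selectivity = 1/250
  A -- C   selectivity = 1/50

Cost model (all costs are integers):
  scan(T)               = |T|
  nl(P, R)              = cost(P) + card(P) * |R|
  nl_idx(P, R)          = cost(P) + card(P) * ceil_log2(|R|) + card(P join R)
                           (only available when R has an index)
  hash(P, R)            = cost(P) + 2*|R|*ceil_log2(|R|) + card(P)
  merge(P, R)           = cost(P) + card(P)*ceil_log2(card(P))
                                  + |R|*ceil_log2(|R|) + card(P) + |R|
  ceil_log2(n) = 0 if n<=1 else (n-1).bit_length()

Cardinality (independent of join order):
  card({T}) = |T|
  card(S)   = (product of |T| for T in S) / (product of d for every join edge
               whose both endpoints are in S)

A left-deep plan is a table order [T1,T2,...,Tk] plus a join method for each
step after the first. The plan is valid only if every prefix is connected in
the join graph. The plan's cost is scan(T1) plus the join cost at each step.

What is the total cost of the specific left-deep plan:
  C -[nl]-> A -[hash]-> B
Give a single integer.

60200

step 1: scan C: cost=200, card=200
step 2: join A via nl
    card(P join A) = 200*250/(50) = 1000
    cost = 200 + 200*250 = 50200
step 3: join B via hash
    card(P join B) = 1000*500/(250) = 2000
    cost = 50200 + 2*500*9 + 1000 = 60200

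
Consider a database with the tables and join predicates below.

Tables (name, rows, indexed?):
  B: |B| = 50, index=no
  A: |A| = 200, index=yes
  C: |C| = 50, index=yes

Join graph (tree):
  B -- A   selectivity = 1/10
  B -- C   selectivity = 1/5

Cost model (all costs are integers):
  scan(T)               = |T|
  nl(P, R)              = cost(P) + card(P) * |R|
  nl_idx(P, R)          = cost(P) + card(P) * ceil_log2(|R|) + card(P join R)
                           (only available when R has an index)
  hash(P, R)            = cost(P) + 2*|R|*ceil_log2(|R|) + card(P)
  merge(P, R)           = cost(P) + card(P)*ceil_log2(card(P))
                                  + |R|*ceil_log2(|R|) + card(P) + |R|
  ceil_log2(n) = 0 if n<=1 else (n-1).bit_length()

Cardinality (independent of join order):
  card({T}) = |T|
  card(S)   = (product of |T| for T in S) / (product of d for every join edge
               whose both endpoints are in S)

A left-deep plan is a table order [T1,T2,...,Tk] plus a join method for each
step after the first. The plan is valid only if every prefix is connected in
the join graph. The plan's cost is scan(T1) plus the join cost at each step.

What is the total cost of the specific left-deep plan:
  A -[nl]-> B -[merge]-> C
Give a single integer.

step 1: scan A: cost=200, card=200
step 2: join B via nl
    card(P join B) = 200*50/(10) = 1000
    cost = 200 + 200*50 = 10200
step 3: join C via merge
    card(P join C) = 1000*50/(5) = 10000
    cost = 10200 + 1000*10 + 50*6 + 1000 + 50 = 21550

21550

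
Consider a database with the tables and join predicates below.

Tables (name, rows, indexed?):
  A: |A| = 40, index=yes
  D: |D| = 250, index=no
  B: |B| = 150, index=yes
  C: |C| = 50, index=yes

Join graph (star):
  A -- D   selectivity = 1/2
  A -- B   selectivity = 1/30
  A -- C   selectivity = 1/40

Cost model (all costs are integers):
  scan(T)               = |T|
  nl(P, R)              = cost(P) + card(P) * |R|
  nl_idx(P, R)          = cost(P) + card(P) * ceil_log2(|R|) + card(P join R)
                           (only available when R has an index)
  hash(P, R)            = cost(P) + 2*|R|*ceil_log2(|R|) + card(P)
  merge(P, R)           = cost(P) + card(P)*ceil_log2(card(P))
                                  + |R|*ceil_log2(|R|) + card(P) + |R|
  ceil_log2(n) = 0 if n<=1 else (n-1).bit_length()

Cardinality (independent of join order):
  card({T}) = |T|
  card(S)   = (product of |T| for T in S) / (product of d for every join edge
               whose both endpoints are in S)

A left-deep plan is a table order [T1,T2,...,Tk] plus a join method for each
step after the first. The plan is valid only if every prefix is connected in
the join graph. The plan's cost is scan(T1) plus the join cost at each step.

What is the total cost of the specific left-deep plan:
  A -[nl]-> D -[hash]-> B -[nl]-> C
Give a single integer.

1267440

step 1: scan A: cost=40, card=40
step 2: join D via nl
    card(P join D) = 40*250/(2) = 5000
    cost = 40 + 40*250 = 10040
step 3: join B via hash
    card(P join B) = 5000*150/(30) = 25000
    cost = 10040 + 2*150*8 + 5000 = 17440
step 4: join C via nl
    card(P join C) = 25000*50/(40) = 31250
    cost = 17440 + 25000*50 = 1267440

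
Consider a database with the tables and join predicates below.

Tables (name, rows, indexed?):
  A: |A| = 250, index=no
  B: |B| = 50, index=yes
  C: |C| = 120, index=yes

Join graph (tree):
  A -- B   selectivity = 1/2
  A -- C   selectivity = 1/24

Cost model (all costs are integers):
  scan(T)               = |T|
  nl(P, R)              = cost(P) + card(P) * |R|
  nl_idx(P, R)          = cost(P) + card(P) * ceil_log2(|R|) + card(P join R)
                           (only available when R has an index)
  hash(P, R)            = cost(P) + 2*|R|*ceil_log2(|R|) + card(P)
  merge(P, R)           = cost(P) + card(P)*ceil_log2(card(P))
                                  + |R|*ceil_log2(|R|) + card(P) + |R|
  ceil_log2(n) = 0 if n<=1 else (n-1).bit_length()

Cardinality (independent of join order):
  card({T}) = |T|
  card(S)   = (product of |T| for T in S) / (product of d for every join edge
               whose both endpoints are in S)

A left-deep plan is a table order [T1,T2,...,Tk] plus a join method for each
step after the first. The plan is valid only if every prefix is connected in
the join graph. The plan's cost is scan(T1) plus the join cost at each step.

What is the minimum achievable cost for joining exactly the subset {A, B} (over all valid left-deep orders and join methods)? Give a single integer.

1100

Selinger DP over subsets of {A,B}:
  {A}: scan cost=250, card=250
  {B}: scan cost=50, card=50
  {AB}: card=6250; try (B,hash)→1100, (A,merge)→2650, (B,merge)→2850, (A,hash)→4100, (B,nl_idx)→8000, (A,nl)→12550 …(+1); best=1100 via (B,hash)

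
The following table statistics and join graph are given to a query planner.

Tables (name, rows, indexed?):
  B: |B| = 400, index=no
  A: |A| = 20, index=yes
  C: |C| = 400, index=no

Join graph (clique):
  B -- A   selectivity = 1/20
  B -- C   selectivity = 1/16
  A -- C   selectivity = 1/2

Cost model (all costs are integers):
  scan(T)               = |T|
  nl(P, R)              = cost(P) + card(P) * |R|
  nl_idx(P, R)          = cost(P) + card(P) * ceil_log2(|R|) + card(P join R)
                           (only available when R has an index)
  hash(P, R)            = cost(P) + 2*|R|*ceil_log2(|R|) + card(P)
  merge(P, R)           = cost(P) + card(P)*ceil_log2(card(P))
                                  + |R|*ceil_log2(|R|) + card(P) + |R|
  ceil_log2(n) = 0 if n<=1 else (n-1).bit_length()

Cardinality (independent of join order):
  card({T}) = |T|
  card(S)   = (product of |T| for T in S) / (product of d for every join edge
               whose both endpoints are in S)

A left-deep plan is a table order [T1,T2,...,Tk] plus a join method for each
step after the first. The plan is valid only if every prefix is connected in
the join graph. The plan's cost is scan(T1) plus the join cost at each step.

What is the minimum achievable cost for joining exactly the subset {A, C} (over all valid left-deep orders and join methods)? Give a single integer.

1000

Selinger DP over subsets of {A,C}:
  {A}: scan cost=20, card=20
  {C}: scan cost=400, card=400
  {AC}: card=4000; try (A,hash)→1000, (C,merge)→4140, (A,merge)→4520, (A,nl_idx)→6400, (C,hash)→7240, (C,nl)→8020 …(+1); best=1000 via (A,hash)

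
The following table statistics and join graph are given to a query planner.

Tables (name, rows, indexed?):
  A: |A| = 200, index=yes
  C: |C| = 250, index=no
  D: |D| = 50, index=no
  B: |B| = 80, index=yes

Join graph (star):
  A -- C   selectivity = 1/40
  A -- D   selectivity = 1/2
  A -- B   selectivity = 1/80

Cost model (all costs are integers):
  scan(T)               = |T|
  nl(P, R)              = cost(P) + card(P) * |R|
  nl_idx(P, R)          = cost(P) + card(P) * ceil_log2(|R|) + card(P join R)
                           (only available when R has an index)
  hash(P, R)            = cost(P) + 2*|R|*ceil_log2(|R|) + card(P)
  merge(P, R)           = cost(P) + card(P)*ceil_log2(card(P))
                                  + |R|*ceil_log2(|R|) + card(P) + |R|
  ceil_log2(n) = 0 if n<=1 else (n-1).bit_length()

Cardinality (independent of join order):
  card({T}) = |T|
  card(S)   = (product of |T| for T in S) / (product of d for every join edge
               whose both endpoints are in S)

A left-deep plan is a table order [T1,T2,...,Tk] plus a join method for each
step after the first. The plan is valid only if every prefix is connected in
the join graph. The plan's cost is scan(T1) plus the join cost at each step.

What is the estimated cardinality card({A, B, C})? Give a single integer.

1250

Tables in S: A(200), B(80), C(250)
Edges inside S: A-C(d=40), A-B(d=80)
numerator = 200 * 80 * 250 = 4000000
denominator = 40 * 80 = 3200
card(S) = 4000000 / 3200 = 1250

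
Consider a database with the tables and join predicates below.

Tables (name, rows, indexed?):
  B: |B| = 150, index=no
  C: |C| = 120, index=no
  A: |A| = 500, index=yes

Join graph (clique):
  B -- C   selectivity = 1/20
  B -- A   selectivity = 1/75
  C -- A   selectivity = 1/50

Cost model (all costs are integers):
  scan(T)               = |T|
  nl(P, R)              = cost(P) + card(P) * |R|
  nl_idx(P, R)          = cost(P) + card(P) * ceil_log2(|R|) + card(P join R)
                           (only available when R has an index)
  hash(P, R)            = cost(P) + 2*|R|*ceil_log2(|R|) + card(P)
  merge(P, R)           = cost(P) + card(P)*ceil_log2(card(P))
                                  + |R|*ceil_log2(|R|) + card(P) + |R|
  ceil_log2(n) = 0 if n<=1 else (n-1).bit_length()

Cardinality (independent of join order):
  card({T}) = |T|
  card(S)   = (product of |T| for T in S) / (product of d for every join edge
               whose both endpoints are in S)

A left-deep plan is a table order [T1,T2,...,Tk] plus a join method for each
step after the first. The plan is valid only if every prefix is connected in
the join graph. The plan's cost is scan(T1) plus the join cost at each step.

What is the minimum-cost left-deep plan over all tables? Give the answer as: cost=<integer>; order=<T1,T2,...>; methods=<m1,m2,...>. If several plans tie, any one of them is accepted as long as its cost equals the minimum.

cost=5180; order=B,A,C; methods=nl_idx,hash

Selinger DP (subsets sized 1..n):
  {B}: scan cost=150, card=150
  {C}: scan cost=120, card=120
  {A}: scan cost=500, card=500
  {BC}: card=900; try (C,hash)→1980, (B,merge)→2430, (C,merge)→2460, (B,hash)→2640, (B,nl)→18120, (C,nl)→18150; best=1980 via (C,hash)
  {AB}: card=1000; try (A,nl_idx)→2500, (B,hash)→3400, (A,merge)→6500, (B,merge)→6850, (A,hash)→9300, (A,nl)→75150 …(+1); best=2500 via (A,nl_idx)
  {AC}: card=1200; try (A,nl_idx)→2400, (C,hash)→2680, (A,merge)→6080, (C,merge)→6460, (A,hash)→9240, (A,nl)→60120 …(+1); best=2400 via (A,nl_idx)
  {ABC}: card=120; try (C,hash)→5180, (B,hash)→6000, (A,nl_idx)→10200, (A,hash)→11880, (C,merge)→14460, (A,merge)→16880 …(+4); best=5180 via (C,hash)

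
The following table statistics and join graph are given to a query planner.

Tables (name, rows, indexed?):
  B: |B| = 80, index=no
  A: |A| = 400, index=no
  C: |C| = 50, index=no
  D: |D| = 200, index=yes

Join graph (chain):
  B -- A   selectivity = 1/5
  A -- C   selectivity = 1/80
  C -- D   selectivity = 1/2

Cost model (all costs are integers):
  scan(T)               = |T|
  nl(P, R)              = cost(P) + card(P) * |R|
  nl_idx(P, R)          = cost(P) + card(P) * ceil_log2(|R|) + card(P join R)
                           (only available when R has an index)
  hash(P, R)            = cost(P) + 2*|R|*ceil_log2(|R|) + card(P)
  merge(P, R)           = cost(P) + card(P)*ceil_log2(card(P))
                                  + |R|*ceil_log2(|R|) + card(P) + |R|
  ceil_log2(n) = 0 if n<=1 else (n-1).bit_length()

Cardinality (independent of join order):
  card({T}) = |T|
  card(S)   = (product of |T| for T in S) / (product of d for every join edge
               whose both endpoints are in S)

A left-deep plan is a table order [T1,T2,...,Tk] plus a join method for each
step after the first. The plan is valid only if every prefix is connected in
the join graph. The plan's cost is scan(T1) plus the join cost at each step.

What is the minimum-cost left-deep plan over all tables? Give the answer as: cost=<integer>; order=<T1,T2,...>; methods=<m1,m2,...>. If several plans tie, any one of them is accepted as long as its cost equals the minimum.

cost=9970; order=A,C,B,D; methods=hash,hash,hash

Selinger DP (subsets sized 1..n):
  {B}: scan cost=80, card=80
  {A}: scan cost=400, card=400
  {C}: scan cost=50, card=50
  {D}: scan cost=200, card=200
  {AB}: card=6400; try (B,hash)→1920, (A,merge)→4720, (B,merge)→5040, (A,hash)→7360, (A,nl)→32080, (B,nl)→32400; best=1920 via (B,hash)
  {AC}: card=250; try (C,hash)→1400, (A,merge)→4400, (C,merge)→4750, (A,hash)→7300, (A,nl)→20050, (C,nl)→20400; best=1400 via (C,hash)
  {CD}: card=5000; try (C,hash)→1000, (D,merge)→2200, (C,merge)→2350, (D,hash)→3300, (D,nl_idx)→5450, (D,nl)→10050 …(+1); best=1000 via (C,hash)
  {ABC}: card=4000; try (B,hash)→2770, (B,merge)→4290, (C,hash)→8920, (B,nl)→21400, (C,merge)→91870, (C,nl)→321920; best=2770 via (B,hash)
  {ACD}: card=25000; try (D,hash)→4850, (D,merge)→5450, (A,hash)→13200, (D,nl_idx)→28400, (D,nl)→51400, (A,merge)→75000 …(+1); best=4850 via (D,hash)
  {ABCD}: card=400000; try (D,hash)→9970, (B,hash)→30970, (D,merge)→56570, (B,merge)→405490, (D,nl_idx)→434770, (D,nl)→802770 …(+1); best=9970 via (D,hash)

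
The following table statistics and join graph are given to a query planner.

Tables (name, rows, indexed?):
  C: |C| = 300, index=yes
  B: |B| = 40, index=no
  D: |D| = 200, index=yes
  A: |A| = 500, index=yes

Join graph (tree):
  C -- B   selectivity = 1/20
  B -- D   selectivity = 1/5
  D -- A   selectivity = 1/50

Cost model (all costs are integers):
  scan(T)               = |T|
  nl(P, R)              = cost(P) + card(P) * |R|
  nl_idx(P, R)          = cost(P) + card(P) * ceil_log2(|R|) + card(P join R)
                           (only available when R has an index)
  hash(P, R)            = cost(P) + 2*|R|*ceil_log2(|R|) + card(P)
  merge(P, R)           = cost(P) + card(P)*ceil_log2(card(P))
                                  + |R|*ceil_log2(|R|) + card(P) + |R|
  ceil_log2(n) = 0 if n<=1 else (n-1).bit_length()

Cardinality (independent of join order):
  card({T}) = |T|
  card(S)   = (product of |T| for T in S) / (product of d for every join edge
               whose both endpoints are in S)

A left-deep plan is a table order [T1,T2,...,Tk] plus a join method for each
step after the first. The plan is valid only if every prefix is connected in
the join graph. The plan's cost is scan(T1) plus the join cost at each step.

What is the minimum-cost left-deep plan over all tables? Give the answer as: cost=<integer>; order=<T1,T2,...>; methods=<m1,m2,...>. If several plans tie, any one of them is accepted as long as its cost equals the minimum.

Selinger DP (subsets sized 1..n):
  {C}: scan cost=300, card=300
  {B}: scan cost=40, card=40
  {D}: scan cost=200, card=200
  {A}: scan cost=500, card=500
  {BC}: card=600; try (C,nl_idx)→1000, (B,hash)→1080, (C,merge)→3320, (B,merge)→3580, (C,hash)→5480, (C,nl)→12040 …(+1); best=1000 via (C,nl_idx)
  {BD}: card=1600; try (B,hash)→880, (D,nl_idx)→1960, (D,merge)→2120, (B,merge)→2280, (D,hash)→3280, (D,nl)→8040 …(+1); best=880 via (B,hash)
  {AD}: card=2000; try (A,nl_idx)→4000, (D,hash)→4200, (D,nl_idx)→6500, (A,merge)→7000, (D,merge)→7300, (A,hash)→9400 …(+2); best=4000 via (A,nl_idx)
  {BCD}: card=24000; try (D,hash)→4800, (C,hash)→7880, (D,merge)→9400, (C,merge)→23080, (D,nl_idx)→29800, (C,nl_idx)→39280 …(+2); best=4800 via (D,hash)
  {ABD}: card=16000; try (B,hash)→6480, (A,hash)→11480, (A,merge)→25080, (B,merge)→28280, (A,nl_idx)→31280, (B,nl)→84000 …(+1); best=6480 via (B,hash)
  {ABCD}: card=240000; try (C,hash)→27880, (A,hash)→37800, (C,merge)→249480, (C,nl_idx)→390480, (A,merge)→393800, (A,nl_idx)→460800 …(+2); best=27880 via (C,hash)

cost=27880; order=D,A,B,C; methods=nl_idx,hash,hash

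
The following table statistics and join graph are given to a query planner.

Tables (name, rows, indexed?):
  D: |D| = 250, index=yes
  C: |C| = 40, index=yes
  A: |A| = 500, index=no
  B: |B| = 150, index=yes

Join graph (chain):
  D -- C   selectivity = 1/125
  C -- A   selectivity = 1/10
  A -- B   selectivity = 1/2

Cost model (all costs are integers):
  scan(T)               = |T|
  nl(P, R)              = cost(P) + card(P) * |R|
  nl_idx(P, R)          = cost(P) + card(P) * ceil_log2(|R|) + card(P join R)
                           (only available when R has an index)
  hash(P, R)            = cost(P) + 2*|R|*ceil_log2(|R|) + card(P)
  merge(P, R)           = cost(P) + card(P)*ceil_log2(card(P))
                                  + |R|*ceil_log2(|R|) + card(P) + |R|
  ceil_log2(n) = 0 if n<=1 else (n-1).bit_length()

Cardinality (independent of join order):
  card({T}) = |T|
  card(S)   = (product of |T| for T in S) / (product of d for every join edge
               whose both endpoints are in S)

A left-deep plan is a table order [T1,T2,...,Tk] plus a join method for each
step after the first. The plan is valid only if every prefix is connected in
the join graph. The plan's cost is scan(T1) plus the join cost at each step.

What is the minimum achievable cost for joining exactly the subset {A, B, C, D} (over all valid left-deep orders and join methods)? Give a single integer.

Selinger DP over subsets of {A,B,C,D}:
  {D}: scan cost=250, card=250
  {C}: scan cost=40, card=40
  {A}: scan cost=500, card=500
  {B}: scan cost=150, card=150
  {CD}: card=80; try (D,nl_idx)→440, (C,hash)→980, (C,nl_idx)→1830, (D,merge)→2570, (C,merge)→2780, (D,hash)→4080 …(+2); best=440 via (D,nl_idx)
  {AC}: card=2000; try (C,hash)→1480, (A,merge)→5320, (C,nl_idx)→5500, (C,merge)→5780, (A,hash)→9080, (A,nl)→20040 …(+1); best=1480 via (C,hash)
  {AB}: card=37500; try (B,hash)→3400, (A,merge)→6500, (B,merge)→6850, (A,hash)→9300, (B,nl_idx)→42000, (A,nl)→75150 …(+1); best=3400 via (B,hash)
  {ACD}: card=4000; try (A,merge)→6080, (D,hash)→7480, (A,hash)→9520, (D,nl_idx)→21480, (D,merge)→27730, (A,nl)→40440 …(+1); best=6080 via (A,merge)
  {ABC}: card=150000; try (B,hash)→5880, (B,merge)→26830, (C,hash)→41380, (B,nl_idx)→167480, (B,nl)→301480, (C,nl_idx)→378400 …(+2); best=5880 via (B,hash)
  {ABCD}: card=300000; try (B,hash)→12480, (B,merge)→59430, (D,hash)→159880, (B,nl_idx)→338080, (B,nl)→606080, (D,nl_idx)→1505880 …(+2); best=12480 via (B,hash)

12480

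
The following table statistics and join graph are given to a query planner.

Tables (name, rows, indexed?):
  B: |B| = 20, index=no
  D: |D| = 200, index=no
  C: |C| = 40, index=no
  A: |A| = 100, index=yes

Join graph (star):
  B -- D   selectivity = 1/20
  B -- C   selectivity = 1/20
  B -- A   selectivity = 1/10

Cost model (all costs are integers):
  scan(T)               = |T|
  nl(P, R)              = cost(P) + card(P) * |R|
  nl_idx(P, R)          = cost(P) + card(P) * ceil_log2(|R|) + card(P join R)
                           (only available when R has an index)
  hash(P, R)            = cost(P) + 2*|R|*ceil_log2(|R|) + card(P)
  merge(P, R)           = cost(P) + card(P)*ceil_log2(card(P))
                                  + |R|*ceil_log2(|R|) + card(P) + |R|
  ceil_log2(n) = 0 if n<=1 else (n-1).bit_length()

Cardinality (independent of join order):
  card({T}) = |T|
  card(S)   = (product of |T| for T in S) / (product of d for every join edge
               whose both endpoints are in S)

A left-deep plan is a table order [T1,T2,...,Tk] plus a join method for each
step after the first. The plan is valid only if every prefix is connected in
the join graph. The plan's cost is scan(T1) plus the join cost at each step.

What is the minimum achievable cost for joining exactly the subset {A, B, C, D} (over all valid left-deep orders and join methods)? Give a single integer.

Selinger DP over subsets of {A,B,C,D}:
  {B}: scan cost=20, card=20
  {D}: scan cost=200, card=200
  {C}: scan cost=40, card=40
  {A}: scan cost=100, card=100
  {BD}: card=200; try (B,hash)→600, (D,merge)→1940, (B,merge)→2120, (D,hash)→3240, (D,nl)→4020, (B,nl)→4200; best=600 via (B,hash)
  {BC}: card=40; try (B,hash)→280, (C,merge)→420, (B,merge)→440, (C,hash)→520, (C,nl)→820, (B,nl)→840; best=280 via (B,hash)
  {AB}: card=200; try (A,nl_idx)→360, (B,hash)→400, (A,merge)→940, (B,merge)→1020, (A,hash)→1440, (A,nl)→2020 …(+1); best=360 via (A,nl_idx)
  {BCD}: card=400; try (C,hash)→1280, (D,merge)→2360, (C,merge)→2680, (D,hash)→3520, (D,nl)→8280, (C,nl)→8600; best=1280 via (C,hash)
  {ABD}: card=2000; try (A,hash)→2200, (A,merge)→3200, (D,hash)→3760, (D,merge)→3960, (A,nl_idx)→4000, (A,nl)→20600 …(+1); best=2200 via (A,hash)
  {ABC}: card=400; try (A,nl_idx)→960, (C,hash)→1040, (A,merge)→1360, (A,hash)→1720, (C,merge)→2440, (A,nl)→4280 …(+1); best=960 via (A,nl_idx)
  {ABCD}: card=4000; try (A,hash)→3080, (D,hash)→4560, (C,hash)→4680, (A,merge)→6080, (D,merge)→6760, (A,nl_idx)→8080 …(+4); best=3080 via (A,hash)

3080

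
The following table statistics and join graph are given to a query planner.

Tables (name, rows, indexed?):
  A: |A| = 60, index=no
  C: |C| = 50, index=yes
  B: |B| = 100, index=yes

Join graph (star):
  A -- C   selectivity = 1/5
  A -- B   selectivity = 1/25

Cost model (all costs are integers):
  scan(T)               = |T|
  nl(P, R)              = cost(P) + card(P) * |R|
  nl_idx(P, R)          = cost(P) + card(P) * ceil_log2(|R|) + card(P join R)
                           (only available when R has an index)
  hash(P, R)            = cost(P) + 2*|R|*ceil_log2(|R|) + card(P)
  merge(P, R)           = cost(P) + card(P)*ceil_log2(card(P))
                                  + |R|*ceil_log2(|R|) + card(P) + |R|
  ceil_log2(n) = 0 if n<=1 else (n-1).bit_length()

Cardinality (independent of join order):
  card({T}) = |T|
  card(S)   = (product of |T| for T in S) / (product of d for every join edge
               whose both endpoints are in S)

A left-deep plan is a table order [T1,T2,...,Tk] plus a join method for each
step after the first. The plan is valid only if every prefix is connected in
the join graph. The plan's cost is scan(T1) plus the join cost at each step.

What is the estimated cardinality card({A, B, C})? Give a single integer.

2400

Tables in S: A(60), B(100), C(50)
Edges inside S: A-C(d=5), A-B(d=25)
numerator = 60 * 100 * 50 = 300000
denominator = 5 * 25 = 125
card(S) = 300000 / 125 = 2400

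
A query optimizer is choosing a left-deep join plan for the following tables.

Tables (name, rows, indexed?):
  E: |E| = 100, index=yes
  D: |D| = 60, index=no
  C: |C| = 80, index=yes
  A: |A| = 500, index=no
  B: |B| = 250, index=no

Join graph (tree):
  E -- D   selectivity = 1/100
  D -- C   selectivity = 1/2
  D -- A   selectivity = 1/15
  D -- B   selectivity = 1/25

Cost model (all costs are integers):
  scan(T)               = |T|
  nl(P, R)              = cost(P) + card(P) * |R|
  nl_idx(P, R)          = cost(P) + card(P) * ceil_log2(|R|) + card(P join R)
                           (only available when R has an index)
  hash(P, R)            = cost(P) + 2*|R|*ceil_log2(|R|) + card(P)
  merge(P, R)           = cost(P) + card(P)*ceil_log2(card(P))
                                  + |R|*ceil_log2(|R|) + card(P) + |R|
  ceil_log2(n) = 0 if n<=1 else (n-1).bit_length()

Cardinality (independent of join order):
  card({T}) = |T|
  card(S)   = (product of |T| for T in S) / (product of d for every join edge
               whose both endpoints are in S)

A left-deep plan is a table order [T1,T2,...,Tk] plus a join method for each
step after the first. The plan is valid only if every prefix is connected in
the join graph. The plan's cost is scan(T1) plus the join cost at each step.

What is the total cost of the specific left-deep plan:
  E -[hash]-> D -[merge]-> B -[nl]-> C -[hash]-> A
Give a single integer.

84590

step 1: scan E: cost=100, card=100
step 2: join D via hash
    card(P join D) = 100*60/(100) = 60
    cost = 100 + 2*60*6 + 100 = 920
step 3: join B via merge
    card(P join B) = 60*250/(25) = 600
    cost = 920 + 60*6 + 250*8 + 60 + 250 = 3590
step 4: join C via nl
    card(P join C) = 600*80/(2) = 24000
    cost = 3590 + 600*80 = 51590
step 5: join A via hash
    card(P join A) = 24000*500/(15) = 800000
    cost = 51590 + 2*500*9 + 24000 = 84590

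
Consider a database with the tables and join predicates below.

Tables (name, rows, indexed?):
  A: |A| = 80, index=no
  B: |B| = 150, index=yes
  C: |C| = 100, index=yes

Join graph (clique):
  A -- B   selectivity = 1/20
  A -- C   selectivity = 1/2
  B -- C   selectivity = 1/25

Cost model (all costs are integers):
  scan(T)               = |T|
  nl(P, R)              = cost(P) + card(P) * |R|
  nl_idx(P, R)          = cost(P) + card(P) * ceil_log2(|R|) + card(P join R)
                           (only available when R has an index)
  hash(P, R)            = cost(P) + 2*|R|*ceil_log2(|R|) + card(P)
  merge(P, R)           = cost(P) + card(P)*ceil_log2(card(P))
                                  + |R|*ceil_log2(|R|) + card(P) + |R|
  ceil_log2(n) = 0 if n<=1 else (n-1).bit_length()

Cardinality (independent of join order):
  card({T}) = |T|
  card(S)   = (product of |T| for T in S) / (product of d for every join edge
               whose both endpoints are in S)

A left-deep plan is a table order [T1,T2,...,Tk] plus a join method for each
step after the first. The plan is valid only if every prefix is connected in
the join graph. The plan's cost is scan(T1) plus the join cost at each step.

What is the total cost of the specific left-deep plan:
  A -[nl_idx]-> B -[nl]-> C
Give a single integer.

step 1: scan A: cost=80, card=80
step 2: join B via nl_idx
    card(P join B) = 80*150/(20) = 600
    cost = 80 + 80*8 + 600 = 1320
step 3: join C via nl
    card(P join C) = 600*100/(2*25) = 1200
    cost = 1320 + 600*100 = 61320

61320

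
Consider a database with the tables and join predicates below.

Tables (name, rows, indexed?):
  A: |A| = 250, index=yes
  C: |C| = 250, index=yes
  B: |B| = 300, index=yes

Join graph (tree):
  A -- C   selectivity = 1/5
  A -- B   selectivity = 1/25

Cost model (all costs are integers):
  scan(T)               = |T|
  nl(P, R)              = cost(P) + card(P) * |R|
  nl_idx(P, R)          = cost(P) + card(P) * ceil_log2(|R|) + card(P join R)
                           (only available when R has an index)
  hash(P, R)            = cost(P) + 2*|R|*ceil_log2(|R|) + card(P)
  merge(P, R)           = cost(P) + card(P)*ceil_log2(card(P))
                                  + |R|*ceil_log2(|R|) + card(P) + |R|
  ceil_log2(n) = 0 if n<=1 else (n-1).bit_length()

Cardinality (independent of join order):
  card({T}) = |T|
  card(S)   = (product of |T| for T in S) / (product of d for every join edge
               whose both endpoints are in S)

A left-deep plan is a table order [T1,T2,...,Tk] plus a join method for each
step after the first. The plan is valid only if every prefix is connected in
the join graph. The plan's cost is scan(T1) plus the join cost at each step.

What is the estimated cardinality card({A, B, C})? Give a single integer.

Tables in S: A(250), B(300), C(250)
Edges inside S: A-C(d=5), A-B(d=25)
numerator = 250 * 300 * 250 = 18750000
denominator = 5 * 25 = 125
card(S) = 18750000 / 125 = 150000

150000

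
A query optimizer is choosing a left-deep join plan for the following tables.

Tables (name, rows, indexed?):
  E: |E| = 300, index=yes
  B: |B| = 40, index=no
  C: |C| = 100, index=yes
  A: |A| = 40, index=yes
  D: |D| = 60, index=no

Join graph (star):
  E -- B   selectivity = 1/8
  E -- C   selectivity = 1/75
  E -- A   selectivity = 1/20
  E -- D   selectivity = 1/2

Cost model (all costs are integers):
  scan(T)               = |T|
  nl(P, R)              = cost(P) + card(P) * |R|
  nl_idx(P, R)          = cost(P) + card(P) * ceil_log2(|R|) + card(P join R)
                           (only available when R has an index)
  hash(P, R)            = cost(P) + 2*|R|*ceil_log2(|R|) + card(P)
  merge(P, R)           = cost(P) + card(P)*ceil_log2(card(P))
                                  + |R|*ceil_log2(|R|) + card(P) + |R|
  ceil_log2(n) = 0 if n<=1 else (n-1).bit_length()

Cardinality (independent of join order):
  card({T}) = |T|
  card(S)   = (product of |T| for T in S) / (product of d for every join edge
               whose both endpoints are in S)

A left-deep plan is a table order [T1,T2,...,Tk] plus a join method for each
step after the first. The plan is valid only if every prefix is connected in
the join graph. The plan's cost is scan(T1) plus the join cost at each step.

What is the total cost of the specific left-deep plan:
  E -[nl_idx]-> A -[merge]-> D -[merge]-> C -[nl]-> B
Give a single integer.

1258520

step 1: scan E: cost=300, card=300
step 2: join A via nl_idx
    card(P join A) = 300*40/(20) = 600
    cost = 300 + 300*6 + 600 = 2700
step 3: join D via merge
    card(P join D) = 600*60/(2) = 18000
    cost = 2700 + 600*10 + 60*6 + 600 + 60 = 9720
step 4: join C via merge
    card(P join C) = 18000*100/(75) = 24000
    cost = 9720 + 18000*15 + 100*7 + 18000 + 100 = 298520
step 5: join B via nl
    card(P join B) = 24000*40/(8) = 120000
    cost = 298520 + 24000*40 = 1258520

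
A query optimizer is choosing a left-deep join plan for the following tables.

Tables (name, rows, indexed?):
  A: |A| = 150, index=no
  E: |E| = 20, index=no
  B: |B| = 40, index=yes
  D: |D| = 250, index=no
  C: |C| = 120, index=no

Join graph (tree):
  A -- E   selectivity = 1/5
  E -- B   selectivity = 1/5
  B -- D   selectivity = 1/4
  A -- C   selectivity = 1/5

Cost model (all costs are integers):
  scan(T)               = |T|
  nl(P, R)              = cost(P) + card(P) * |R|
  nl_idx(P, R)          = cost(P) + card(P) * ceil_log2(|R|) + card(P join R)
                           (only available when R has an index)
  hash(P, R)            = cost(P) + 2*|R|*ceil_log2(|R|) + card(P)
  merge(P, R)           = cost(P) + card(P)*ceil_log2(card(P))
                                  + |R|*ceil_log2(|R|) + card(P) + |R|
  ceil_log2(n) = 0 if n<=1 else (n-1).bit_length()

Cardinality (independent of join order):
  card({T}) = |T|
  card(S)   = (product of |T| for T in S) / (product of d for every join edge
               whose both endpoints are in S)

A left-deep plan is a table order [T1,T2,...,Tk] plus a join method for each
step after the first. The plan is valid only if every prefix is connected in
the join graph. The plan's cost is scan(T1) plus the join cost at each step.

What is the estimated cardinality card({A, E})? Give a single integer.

Tables in S: A(150), E(20)
Edges inside S: A-E(d=5)
numerator = 150 * 20 = 3000
denominator = 5 = 5
card(S) = 3000 / 5 = 600

600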